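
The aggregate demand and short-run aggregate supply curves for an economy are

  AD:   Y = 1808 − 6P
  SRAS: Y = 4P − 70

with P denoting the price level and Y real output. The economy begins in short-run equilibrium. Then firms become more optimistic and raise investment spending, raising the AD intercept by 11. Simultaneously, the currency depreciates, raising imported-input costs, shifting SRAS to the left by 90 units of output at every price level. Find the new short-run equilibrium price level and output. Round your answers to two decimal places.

After both shocks: AD is Y = 1819 − 6P and SRAS is Y = 4P − 160.
Setting them equal: 1979 = 10P, so P = 197.90.
Substituting into AD, Y = 631.60.

P = 197.90, Y = 631.60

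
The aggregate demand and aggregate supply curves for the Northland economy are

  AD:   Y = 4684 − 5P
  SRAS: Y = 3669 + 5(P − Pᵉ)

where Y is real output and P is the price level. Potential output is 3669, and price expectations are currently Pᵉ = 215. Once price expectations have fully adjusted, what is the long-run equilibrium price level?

Long-run P = 203

Short run: with Pᵉ = 215, SRAS is Y = 2594 + 5P. Setting AD = SRAS gives 2090 = 10P, so P = 209 and Y = 4684 − 5·209 = 3639.
Output 3639 is below potential 3669, so over time expected prices fall and SRAS shifts right until Y returns to 3669.
Long run: Y = 3669 on the AD curve gives 3669 = 4684 − 5P, so P = 203.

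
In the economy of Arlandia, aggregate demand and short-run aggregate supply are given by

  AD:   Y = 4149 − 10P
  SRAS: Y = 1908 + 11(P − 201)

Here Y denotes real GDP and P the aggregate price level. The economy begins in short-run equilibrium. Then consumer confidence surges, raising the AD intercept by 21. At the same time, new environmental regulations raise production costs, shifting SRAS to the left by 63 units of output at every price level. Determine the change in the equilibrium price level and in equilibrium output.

ΔP = +4, ΔY = -19

After both shocks: AD is Y = 4170 − 10P and SRAS is Y = 11P − 366.
Setting them equal: 4536 = 21P, so P = 216.
Y = 4170 − 10·216 = 2010.
Initially P = 212, Y = 2029, so ΔP = +4 and ΔY = -19.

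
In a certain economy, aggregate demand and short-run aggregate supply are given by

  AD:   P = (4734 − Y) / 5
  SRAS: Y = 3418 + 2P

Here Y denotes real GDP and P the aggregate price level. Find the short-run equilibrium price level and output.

Rearrange AD to Y = 4734 − 5P.
Set AD = SRAS: 4734 − 5P = 3418 + 2P, so 1316 = 7P and P = 188.
Then Y = 4734 − 5·188 = 3794.

P = 188, Y = 3794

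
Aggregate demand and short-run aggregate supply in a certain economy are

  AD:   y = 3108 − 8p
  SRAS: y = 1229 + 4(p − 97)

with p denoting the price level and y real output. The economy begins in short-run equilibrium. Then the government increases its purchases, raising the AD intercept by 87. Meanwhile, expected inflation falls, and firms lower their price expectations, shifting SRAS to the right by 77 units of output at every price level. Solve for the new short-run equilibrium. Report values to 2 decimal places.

p = 189.75, y = 1677.00

After both shocks: AD is y = 3195 − 8p and SRAS is y = 918 + 4p.
Setting them equal: 2277 = 12p, so p = 189.75.
Substituting into AD, y = 1677.00.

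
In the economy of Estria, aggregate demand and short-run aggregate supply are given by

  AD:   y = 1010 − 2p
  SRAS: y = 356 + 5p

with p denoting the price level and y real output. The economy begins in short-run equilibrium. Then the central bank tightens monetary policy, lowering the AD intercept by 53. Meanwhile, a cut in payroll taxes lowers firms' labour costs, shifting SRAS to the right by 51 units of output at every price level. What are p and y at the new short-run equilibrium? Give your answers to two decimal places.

p = 78.57, y = 799.86

After both shocks: AD is y = 957 − 2p and SRAS is y = 407 + 5p.
Setting them equal: 550 = 7p, so p = 78.57.
Substituting into AD, y = 799.86.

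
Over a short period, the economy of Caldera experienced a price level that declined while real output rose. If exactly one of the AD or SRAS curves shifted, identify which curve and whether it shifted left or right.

SRAS shifted right

P fell and Y rose. An AD shift moves P and Y in the same direction; an SRAS shift moves them in opposite directions.
Here P and Y moved in opposite directions, so the SRAS curve shifted.
Since Y rose, SRAS shifted right.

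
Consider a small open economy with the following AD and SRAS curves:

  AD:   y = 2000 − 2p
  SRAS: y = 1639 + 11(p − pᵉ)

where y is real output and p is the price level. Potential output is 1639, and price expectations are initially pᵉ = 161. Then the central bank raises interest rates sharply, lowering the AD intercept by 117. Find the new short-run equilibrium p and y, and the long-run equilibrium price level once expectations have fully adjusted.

AD shifts left: new AD is y = 1883 − 2p. With pᵉ = 161, SRAS is y = 11p − 132.
Short run: 1883 − 2p = 11p − 132 gives 2015 = 13p, so p = 155 and y = 1883 − 2·155 = 1573.
y = 1573 is below potential 1639; expectations adjust and SRAS shifts right until y = 1639.
Long run: on the new AD curve, 1639 = 1883 − 2p gives p = 122.

Short run: p = 155, y = 1573. Long run: p = 122.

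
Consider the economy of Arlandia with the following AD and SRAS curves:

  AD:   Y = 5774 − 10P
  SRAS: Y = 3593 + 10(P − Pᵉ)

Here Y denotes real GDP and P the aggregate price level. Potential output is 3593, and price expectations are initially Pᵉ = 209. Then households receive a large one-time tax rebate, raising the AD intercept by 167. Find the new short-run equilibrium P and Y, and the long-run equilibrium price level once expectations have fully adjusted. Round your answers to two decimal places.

Short run: P = 221.90, Y = 3722.00. Long run: P = 234.80.

AD shifts right: new AD is Y = 5941 − 10P. With Pᵉ = 209, SRAS is Y = 1503 + 10P.
Short run: 5941 − 10P = 1503 + 10P gives 4438 = 20P, so P = 221.90 and Y = 5941 − 10P = 3722.00.
Y = 3722.00 is above potential 3593; expectations adjust and SRAS shifts left until Y = 3593.
Long run: on the new AD curve, 3593 = 5941 − 10P gives P = 234.80.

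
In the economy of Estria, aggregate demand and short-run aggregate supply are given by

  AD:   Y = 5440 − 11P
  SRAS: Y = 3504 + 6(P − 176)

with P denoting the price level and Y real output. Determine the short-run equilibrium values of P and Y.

Write SRAS as Y = 3504 + 6P − 1056 = 2448 + 6P.
Set AD = SRAS: 5440 − 11P = 2448 + 6P, so 2992 = 17P and P = 176.
Then Y = 5440 − 11·176 = 3504.

P = 176, Y = 3504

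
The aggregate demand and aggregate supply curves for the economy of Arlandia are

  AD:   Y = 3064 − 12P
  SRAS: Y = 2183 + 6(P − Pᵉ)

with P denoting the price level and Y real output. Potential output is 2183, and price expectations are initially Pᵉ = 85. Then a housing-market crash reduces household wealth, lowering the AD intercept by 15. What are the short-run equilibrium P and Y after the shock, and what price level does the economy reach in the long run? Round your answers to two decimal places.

AD shifts left: new AD is Y = 3049 − 12P. With Pᵉ = 85, SRAS is Y = 1673 + 6P.
Short run: 3049 − 12P = 1673 + 6P gives 1376 = 18P, so P = 76.44 and Y = 3049 − 12P = 2131.67.
Y = 2131.67 is below potential 2183; expectations adjust and SRAS shifts right until Y = 2183.
Long run: on the new AD curve, 2183 = 3049 − 12P gives P = 72.17.

Short run: P = 76.44, Y = 2131.67. Long run: P = 72.17.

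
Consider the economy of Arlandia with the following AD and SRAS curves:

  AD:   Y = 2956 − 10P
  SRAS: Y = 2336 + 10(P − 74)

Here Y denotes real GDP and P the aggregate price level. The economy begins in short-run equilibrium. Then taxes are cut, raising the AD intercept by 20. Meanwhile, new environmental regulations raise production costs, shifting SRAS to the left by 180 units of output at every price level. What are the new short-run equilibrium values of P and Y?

P = 78, Y = 2196

After both shocks: AD is Y = 2976 − 10P and SRAS is Y = 1416 + 10P.
Setting them equal: 1560 = 20P, so P = 78.
Y = 2976 − 10·78 = 2196.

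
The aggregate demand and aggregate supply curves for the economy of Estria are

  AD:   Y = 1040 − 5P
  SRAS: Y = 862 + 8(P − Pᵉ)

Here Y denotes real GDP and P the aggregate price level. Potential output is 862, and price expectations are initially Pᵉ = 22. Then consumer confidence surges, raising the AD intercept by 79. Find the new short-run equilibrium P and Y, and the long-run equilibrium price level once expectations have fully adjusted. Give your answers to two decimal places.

Short run: P = 33.31, Y = 952.46. Long run: P = 51.40.

AD shifts right: new AD is Y = 1119 − 5P. With Pᵉ = 22, SRAS is Y = 686 + 8P.
Short run: 1119 − 5P = 686 + 8P gives 433 = 13P, so P = 33.31 and Y = 1119 − 5P = 952.46.
Y = 952.46 is above potential 862; expectations adjust and SRAS shifts left until Y = 862.
Long run: on the new AD curve, 862 = 1119 − 5P gives P = 51.40.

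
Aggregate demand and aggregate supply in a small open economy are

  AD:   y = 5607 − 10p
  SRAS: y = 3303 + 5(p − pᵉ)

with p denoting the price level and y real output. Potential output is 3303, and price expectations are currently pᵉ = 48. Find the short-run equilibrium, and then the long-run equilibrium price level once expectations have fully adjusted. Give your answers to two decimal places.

Short run: with pᵉ = 48, SRAS is y = 3063 + 5p. Setting AD = SRAS gives 2544 = 15p, so p = 169.60 and y = 5607 − 10p = 3911.00.
Output 3911.00 is above potential 3303, so over time expected prices rise and SRAS shifts left until y returns to 3303.
Long run: y = 3303 on the AD curve gives 3303 = 5607 − 10p, so p = 230.40.

Short run: p = 169.60, y = 3911.00. Long run: p = 230.40.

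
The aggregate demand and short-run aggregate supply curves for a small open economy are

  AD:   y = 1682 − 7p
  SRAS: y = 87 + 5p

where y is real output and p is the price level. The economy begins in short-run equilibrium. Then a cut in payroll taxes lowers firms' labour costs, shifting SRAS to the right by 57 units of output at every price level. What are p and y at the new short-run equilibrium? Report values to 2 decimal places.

This is a positive supply shock: SRAS shifts right.
New SRAS: y = 144 + 5p.
Set AD = SRAS: 1682 − 7p = 144 + 5p, so 1538 = 12p and p = 128.17.
Substituting into AD, y = 784.83.

p = 128.17, y = 784.83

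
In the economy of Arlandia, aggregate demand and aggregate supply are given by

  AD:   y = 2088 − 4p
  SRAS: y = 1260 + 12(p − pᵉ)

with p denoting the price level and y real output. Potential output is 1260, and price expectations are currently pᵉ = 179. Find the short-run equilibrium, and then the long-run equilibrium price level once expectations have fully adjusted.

Short run: p = 186, y = 1344. Long run: p = 207.

Short run: with pᵉ = 179, SRAS is y = 12p − 888. Setting AD = SRAS gives 2976 = 16p, so p = 186 and y = 2088 − 4·186 = 1344.
Output 1344 is above potential 1260, so over time expected prices rise and SRAS shifts left until y returns to 1260.
Long run: y = 1260 on the AD curve gives 1260 = 2088 − 4p, so p = 207.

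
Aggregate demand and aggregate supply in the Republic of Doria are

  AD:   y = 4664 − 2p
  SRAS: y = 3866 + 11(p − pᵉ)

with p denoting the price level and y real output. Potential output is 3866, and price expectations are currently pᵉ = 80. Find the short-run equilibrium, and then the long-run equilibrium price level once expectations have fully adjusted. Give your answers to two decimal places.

Short run: with pᵉ = 80, SRAS is y = 2986 + 11p. Setting AD = SRAS gives 1678 = 13p, so p = 129.08 and y = 4664 − 2p = 4405.85.
Output 4405.85 is above potential 3866, so over time expected prices rise and SRAS shifts left until y returns to 3866.
Long run: y = 3866 on the AD curve gives 3866 = 4664 − 2p, so p = 399.00.

Short run: p = 129.08, y = 4405.85. Long run: p = 399.00.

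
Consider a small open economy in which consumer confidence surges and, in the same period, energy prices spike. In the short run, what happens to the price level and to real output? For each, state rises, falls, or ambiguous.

Price level: rises; output: ambiguous

The first event is a positive demand shock: AD shifts right, which by itself pushes P up and Y up.
The second is an adverse supply shock: SRAS shifts left, which by itself pushes P up and Y down.
Both shocks push P up, so P rises. The two shocks push Y in opposite directions, so the effect on Y is ambiguous.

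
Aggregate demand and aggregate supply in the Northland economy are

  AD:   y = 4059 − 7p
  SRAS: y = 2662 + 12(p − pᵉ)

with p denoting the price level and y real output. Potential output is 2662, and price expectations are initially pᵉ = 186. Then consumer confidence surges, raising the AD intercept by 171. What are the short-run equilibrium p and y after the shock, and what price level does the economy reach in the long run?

AD shifts right: new AD is y = 4230 − 7p. With pᵉ = 186, SRAS is y = 430 + 12p.
Short run: 4230 − 7p = 430 + 12p gives 3800 = 19p, so p = 200 and y = 4230 − 7·200 = 2830.
y = 2830 is above potential 2662; expectations adjust and SRAS shifts left until y = 2662.
Long run: on the new AD curve, 2662 = 4230 − 7p gives p = 224.

Short run: p = 200, y = 2830. Long run: p = 224.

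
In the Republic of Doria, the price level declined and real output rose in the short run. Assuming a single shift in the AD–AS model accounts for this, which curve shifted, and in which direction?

P fell and Y rose. An AD shift moves P and Y in the same direction; an SRAS shift moves them in opposite directions.
Here P and Y moved in opposite directions, so the SRAS curve shifted.
Since Y rose, SRAS shifted right.

SRAS shifted right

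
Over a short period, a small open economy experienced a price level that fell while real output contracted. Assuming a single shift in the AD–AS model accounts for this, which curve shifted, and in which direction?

AD shifted left

P fell and Y fell. An AD shift moves P and Y in the same direction; an SRAS shift moves them in opposite directions.
Here P and Y moved in the same direction, so the AD curve shifted.
Since Y fell, AD shifted left.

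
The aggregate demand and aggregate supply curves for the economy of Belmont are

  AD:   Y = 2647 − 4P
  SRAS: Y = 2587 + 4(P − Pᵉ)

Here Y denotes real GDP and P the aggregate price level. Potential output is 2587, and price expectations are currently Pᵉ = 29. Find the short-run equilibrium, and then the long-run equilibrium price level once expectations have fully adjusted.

Short run: with Pᵉ = 29, SRAS is Y = 2471 + 4P. Setting AD = SRAS gives 176 = 8P, so P = 22 and Y = 2647 − 4·22 = 2559.
Output 2559 is below potential 2587, so over time expected prices fall and SRAS shifts right until Y returns to 2587.
Long run: Y = 2587 on the AD curve gives 2587 = 2647 − 4P, so P = 15.

Short run: P = 22, Y = 2559. Long run: P = 15.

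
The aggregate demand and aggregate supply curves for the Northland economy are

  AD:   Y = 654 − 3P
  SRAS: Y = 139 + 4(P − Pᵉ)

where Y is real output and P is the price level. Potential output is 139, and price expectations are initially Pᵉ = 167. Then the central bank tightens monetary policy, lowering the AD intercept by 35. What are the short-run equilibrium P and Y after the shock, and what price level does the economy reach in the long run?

AD shifts left: new AD is Y = 619 − 3P. With Pᵉ = 167, SRAS is Y = 4P − 529.
Short run: 619 − 3P = 4P − 529 gives 1148 = 7P, so P = 164 and Y = 619 − 3·164 = 127.
Y = 127 is below potential 139; expectations adjust and SRAS shifts right until Y = 139.
Long run: on the new AD curve, 139 = 619 − 3P gives P = 160.

Short run: P = 164, Y = 127. Long run: P = 160.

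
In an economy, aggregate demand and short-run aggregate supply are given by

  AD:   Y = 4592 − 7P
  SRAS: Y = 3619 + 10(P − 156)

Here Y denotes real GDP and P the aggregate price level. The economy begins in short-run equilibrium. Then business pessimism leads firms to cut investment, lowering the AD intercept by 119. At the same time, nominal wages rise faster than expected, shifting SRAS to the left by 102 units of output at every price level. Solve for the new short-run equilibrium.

After both shocks: AD is Y = 4473 − 7P and SRAS is Y = 1957 + 10P.
Setting them equal: 2516 = 17P, so P = 148.
Y = 4473 − 7·148 = 3437.

P = 148, Y = 3437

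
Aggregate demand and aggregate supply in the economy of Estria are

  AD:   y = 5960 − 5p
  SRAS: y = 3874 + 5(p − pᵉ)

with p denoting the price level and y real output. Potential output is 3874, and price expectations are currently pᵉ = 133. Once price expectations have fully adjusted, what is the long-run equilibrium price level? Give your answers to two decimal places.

Long-run p = 417.20

Short run: with pᵉ = 133, SRAS is y = 3209 + 5p. Setting AD = SRAS gives 2751 = 10p, so p = 275.10 and y = 5960 − 5p = 4584.50.
Output 4584.50 is above potential 3874, so over time expected prices rise and SRAS shifts left until y returns to 3874.
Long run: y = 3874 on the AD curve gives 3874 = 5960 − 5p, so p = 417.20.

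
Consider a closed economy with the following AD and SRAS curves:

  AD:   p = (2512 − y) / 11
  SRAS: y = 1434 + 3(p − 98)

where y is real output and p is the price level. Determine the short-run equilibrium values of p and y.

p = 98, y = 1434

Write SRAS as y = 1434 + 3p − 294 = 1140 + 3p.
Rearrange AD to y = 2512 − 11p.
Set AD = SRAS: 2512 − 11p = 1140 + 3p, so 1372 = 14p and p = 98.
Then y = 2512 − 11·98 = 1434.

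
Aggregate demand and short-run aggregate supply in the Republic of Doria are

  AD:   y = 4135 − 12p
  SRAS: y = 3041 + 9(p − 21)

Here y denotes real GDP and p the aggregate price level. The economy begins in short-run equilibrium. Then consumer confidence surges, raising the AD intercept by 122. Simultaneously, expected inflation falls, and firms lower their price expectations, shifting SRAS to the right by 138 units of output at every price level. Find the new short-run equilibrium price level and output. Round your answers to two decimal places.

p = 60.33, y = 3533.00

After both shocks: AD is y = 4257 − 12p and SRAS is y = 2990 + 9p.
Setting them equal: 1267 = 21p, so p = 60.33.
Substituting into AD, y = 3533.00.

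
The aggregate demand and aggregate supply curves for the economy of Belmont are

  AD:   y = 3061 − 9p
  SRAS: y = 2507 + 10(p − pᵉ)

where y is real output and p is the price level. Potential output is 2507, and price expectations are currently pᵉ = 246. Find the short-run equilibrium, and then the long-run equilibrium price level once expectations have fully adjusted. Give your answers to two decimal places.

Short run: p = 158.63, y = 1633.32. Long run: p = 61.56.

Short run: with pᵉ = 246, SRAS is y = 47 + 10p. Setting AD = SRAS gives 3014 = 19p, so p = 158.63 and y = 3061 − 9p = 1633.32.
Output 1633.32 is below potential 2507, so over time expected prices fall and SRAS shifts right until y returns to 2507.
Long run: y = 2507 on the AD curve gives 2507 = 3061 − 9p, so p = 61.56.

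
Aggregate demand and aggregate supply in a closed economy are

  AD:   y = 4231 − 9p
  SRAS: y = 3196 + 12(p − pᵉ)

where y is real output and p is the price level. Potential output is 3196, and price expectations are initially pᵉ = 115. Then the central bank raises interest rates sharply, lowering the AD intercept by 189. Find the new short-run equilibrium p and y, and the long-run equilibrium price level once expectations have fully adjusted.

AD shifts left: new AD is y = 4042 − 9p. With pᵉ = 115, SRAS is y = 1816 + 12p.
Short run: 4042 − 9p = 1816 + 12p gives 2226 = 21p, so p = 106 and y = 4042 − 9·106 = 3088.
y = 3088 is below potential 3196; expectations adjust and SRAS shifts right until y = 3196.
Long run: on the new AD curve, 3196 = 4042 − 9p gives p = 94.

Short run: p = 106, y = 3088. Long run: p = 94.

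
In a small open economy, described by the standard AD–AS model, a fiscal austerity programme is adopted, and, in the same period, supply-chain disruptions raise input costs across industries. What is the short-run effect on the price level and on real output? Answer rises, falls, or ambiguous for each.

Price level: ambiguous; output: falls

The first event is a negative demand shock: AD shifts left, which by itself pushes P down and Y down.
The second is an adverse supply shock: SRAS shifts left, which by itself pushes P up and Y down.
The two shocks push P in opposite directions, so the effect on P is ambiguous. Both shocks push Y down, so Y falls.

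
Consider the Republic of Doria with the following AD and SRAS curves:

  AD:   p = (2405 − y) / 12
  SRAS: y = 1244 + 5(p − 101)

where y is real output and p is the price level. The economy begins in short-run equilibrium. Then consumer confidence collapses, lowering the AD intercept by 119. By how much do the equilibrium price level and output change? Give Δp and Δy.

Δp = -7, Δy = -35

This is a negative demand shock: AD shifts left.
New AD: y = 2286 − 12p.
SRAS can be written y = 739 + 5p.
Set AD = SRAS: 2286 − 12p = 739 + 5p, so 1547 = 17p and p = 91.
y = 2286 − 12·91 = 1194.
Initially p = 98, y = 1229, so Δp = -7 and Δy = -35.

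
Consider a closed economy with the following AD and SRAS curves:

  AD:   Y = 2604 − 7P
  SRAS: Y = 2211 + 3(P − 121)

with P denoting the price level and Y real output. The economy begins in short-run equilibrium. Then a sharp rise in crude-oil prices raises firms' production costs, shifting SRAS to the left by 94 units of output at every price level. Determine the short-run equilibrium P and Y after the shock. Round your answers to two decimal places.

This is a negative supply shock: SRAS shifts left.
New SRAS: Y = 1754 + 3P.
Set AD = SRAS: 2604 − 7P = 1754 + 3P, so 850 = 10P and P = 85.00.
Substituting into AD, Y = 2009.00.

P = 85.00, Y = 2009.00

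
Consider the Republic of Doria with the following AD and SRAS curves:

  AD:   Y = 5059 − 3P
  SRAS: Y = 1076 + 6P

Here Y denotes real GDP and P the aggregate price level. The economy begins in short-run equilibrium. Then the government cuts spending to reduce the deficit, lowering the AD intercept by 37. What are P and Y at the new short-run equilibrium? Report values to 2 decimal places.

This is a negative demand shock: AD shifts left.
New AD: Y = 5022 − 3P.
Set AD = SRAS: 5022 − 3P = 1076 + 6P, so 3946 = 9P and P = 438.44.
Substituting into AD, Y = 3706.67.

P = 438.44, Y = 3706.67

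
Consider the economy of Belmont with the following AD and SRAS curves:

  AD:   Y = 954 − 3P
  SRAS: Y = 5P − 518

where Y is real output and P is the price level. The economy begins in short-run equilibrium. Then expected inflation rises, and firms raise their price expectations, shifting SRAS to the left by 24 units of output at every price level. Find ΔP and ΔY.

This is a negative supply shock: SRAS shifts left.
New SRAS: Y = 5P − 542.
Set AD = SRAS: 954 − 3P = 5P − 542, so 1496 = 8P and P = 187.
Y = 954 − 3·187 = 393.
Initially P = 184, Y = 402, so ΔP = +3 and ΔY = -9.

ΔP = +3, ΔY = -9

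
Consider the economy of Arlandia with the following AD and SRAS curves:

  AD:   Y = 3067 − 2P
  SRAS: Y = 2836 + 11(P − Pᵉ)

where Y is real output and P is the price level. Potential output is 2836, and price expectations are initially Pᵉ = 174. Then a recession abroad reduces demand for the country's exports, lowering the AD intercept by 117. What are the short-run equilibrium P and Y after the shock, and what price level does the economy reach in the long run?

AD shifts left: new AD is Y = 2950 − 2P. With Pᵉ = 174, SRAS is Y = 922 + 11P.
Short run: 2950 − 2P = 922 + 11P gives 2028 = 13P, so P = 156 and Y = 2950 − 2·156 = 2638.
Y = 2638 is below potential 2836; expectations adjust and SRAS shifts right until Y = 2836.
Long run: on the new AD curve, 2836 = 2950 − 2P gives P = 57.

Short run: P = 156, Y = 2638. Long run: P = 57.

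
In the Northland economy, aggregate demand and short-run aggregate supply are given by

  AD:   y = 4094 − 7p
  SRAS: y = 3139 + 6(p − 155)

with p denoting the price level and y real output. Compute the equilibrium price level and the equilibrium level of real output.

Write SRAS as y = 3139 + 6p − 930 = 2209 + 6p.
Set AD = SRAS: 4094 − 7p = 2209 + 6p, so 1885 = 13p and p = 145.
Then y = 4094 − 7·145 = 3079.

p = 145, y = 3079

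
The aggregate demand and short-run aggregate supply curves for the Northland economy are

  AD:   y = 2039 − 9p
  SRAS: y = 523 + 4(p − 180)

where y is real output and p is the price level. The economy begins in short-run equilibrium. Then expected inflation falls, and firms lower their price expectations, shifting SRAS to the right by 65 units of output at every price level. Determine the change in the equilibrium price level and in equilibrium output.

This is a positive supply shock: SRAS shifts right.
New SRAS: y = 4p − 132.
Set AD = SRAS: 2039 − 9p = 4p − 132, so 2171 = 13p and p = 167.
y = 2039 − 9·167 = 536.
Initially p = 172, y = 491, so Δp = -5 and Δy = +45.

Δp = -5, Δy = +45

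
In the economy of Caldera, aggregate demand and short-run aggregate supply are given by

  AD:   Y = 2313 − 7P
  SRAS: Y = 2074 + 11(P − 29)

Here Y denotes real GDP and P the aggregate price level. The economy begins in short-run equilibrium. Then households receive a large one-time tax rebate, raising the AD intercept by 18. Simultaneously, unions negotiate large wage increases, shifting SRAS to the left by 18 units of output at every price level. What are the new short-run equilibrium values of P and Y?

After both shocks: AD is Y = 2331 − 7P and SRAS is Y = 1737 + 11P.
Setting them equal: 594 = 18P, so P = 33.
Y = 2331 − 7·33 = 2100.

P = 33, Y = 2100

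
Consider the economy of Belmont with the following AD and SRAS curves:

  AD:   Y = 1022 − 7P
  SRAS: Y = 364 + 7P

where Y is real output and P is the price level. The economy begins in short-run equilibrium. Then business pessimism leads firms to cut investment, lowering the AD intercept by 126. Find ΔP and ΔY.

This is a negative demand shock: AD shifts left.
New AD: Y = 896 − 7P.
Set AD = SRAS: 896 − 7P = 364 + 7P, so 532 = 14P and P = 38.
Y = 896 − 7·38 = 630.
Initially P = 47, Y = 693, so ΔP = -9 and ΔY = -63.

ΔP = -9, ΔY = -63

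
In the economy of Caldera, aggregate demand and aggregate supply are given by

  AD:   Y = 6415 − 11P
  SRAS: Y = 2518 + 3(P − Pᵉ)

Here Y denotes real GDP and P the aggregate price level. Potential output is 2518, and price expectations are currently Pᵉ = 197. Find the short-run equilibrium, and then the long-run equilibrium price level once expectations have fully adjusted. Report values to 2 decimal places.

Short run: P = 320.57, Y = 2888.71. Long run: P = 354.27.

Short run: with Pᵉ = 197, SRAS is Y = 1927 + 3P. Setting AD = SRAS gives 4488 = 14P, so P = 320.57 and Y = 6415 − 11P = 2888.71.
Output 2888.71 is above potential 2518, so over time expected prices rise and SRAS shifts left until Y returns to 2518.
Long run: Y = 2518 on the AD curve gives 2518 = 6415 − 11P, so P = 354.27.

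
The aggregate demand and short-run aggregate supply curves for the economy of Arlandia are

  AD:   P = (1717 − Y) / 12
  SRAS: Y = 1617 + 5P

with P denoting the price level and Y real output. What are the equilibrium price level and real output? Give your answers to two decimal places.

P = 5.88, Y = 1646.41

Rearrange AD to Y = 1717 − 12P.
Set AD = SRAS: 1717 − 12P = 1617 + 5P, so 100 = 17P and P = 5.88.
Substituting into AD, Y = 1717 − 12P = 1646.41.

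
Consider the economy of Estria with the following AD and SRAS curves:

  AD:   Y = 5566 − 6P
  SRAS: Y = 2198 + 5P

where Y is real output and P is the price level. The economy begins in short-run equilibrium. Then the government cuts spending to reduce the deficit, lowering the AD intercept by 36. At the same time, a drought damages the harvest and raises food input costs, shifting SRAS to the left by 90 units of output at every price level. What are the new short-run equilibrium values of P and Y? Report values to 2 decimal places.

P = 311.09, Y = 3663.45

After both shocks: AD is Y = 5530 − 6P and SRAS is Y = 2108 + 5P.
Setting them equal: 3422 = 11P, so P = 311.09.
Substituting into AD, Y = 3663.45.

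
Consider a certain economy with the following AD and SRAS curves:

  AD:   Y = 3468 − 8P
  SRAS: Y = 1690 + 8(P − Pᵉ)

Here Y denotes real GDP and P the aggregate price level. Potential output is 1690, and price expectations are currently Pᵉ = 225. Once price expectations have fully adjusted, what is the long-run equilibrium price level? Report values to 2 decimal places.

Short run: with Pᵉ = 225, SRAS is Y = 8P − 110. Setting AD = SRAS gives 3578 = 16P, so P = 223.63 and Y = 3468 − 8P = 1679.00.
Output 1679.00 is below potential 1690, so over time expected prices fall and SRAS shifts right until Y returns to 1690.
Long run: Y = 1690 on the AD curve gives 1690 = 3468 − 8P, so P = 222.25.

Long-run P = 222.25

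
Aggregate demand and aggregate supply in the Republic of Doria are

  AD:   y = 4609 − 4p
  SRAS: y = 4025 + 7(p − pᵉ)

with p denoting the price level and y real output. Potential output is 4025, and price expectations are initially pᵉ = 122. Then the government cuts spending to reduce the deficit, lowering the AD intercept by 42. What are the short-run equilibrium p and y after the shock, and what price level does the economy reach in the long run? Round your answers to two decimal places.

Short run: p = 126.91, y = 4059.36. Long run: p = 135.50.

AD shifts left: new AD is y = 4567 − 4p. With pᵉ = 122, SRAS is y = 3171 + 7p.
Short run: 4567 − 4p = 3171 + 7p gives 1396 = 11p, so p = 126.91 and y = 4567 − 4p = 4059.36.
y = 4059.36 is above potential 4025; expectations adjust and SRAS shifts left until y = 4025.
Long run: on the new AD curve, 4025 = 4567 − 4p gives p = 135.50.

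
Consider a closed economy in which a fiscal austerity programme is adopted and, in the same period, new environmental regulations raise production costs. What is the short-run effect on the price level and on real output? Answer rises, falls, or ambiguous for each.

The first event is a negative demand shock: AD shifts left, which by itself pushes P down and Y down.
The second is an adverse supply shock: SRAS shifts left, which by itself pushes P up and Y down.
The two shocks push P in opposite directions, so the effect on P is ambiguous. Both shocks push Y down, so Y falls.

Price level: ambiguous; output: falls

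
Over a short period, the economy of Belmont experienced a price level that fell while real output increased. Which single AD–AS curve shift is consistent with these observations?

P fell and Y rose. An AD shift moves P and Y in the same direction; an SRAS shift moves them in opposite directions.
Here P and Y moved in opposite directions, so the SRAS curve shifted.
Since Y rose, SRAS shifted right.

SRAS shifted right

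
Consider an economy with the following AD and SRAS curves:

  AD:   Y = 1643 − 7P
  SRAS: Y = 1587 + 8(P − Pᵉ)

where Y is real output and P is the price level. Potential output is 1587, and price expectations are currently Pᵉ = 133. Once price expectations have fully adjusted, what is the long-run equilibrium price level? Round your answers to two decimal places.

Long-run P = 8.00

Short run: with Pᵉ = 133, SRAS is Y = 523 + 8P. Setting AD = SRAS gives 1120 = 15P, so P = 74.67 and Y = 1643 − 7P = 1120.33.
Output 1120.33 is below potential 1587, so over time expected prices fall and SRAS shifts right until Y returns to 1587.
Long run: Y = 1587 on the AD curve gives 1587 = 1643 − 7P, so P = 8.00.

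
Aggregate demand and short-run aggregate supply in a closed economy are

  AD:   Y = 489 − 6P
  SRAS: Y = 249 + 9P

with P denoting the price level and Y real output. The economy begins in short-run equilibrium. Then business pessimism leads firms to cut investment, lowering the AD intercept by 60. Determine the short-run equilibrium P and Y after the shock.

This is a negative demand shock: AD shifts left.
New AD: Y = 429 − 6P.
Set AD = SRAS: 429 − 6P = 249 + 9P, so 180 = 15P and P = 12.
Y = 429 − 6·12 = 357.

P = 12, Y = 357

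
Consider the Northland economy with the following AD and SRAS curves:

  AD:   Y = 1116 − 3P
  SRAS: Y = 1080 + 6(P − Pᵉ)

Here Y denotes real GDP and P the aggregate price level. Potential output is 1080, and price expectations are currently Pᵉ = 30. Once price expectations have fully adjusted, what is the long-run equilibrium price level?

Short run: with Pᵉ = 30, SRAS is Y = 900 + 6P. Setting AD = SRAS gives 216 = 9P, so P = 24 and Y = 1116 − 3·24 = 1044.
Output 1044 is below potential 1080, so over time expected prices fall and SRAS shifts right until Y returns to 1080.
Long run: Y = 1080 on the AD curve gives 1080 = 1116 − 3P, so P = 12.

Long-run P = 12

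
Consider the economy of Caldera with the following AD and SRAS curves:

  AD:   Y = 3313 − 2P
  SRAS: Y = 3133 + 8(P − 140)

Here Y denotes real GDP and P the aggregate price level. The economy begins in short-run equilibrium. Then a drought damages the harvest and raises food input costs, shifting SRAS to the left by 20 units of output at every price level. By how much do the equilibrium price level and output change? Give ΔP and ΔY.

ΔP = +2, ΔY = -4

This is a negative supply shock: SRAS shifts left.
New SRAS: Y = 1993 + 8P.
Set AD = SRAS: 3313 − 2P = 1993 + 8P, so 1320 = 10P and P = 132.
Y = 3313 − 2·132 = 3049.
Initially P = 130, Y = 3053, so ΔP = +2 and ΔY = -4.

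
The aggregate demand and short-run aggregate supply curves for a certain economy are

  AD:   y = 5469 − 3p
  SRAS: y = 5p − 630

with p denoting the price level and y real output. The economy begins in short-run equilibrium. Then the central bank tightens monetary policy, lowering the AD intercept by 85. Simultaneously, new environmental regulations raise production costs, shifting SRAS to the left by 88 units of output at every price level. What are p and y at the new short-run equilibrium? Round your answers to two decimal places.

p = 762.75, y = 3095.75

After both shocks: AD is y = 5384 − 3p and SRAS is y = 5p − 718.
Setting them equal: 6102 = 8p, so p = 762.75.
Substituting into AD, y = 3095.75.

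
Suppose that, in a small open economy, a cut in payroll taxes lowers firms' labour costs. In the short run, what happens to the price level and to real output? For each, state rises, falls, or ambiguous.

This is a favourable supply shock: SRAS shifts right.
Moving along the downward-sloping AD curve, P falls and Y rises.

Price level: falls; output: rises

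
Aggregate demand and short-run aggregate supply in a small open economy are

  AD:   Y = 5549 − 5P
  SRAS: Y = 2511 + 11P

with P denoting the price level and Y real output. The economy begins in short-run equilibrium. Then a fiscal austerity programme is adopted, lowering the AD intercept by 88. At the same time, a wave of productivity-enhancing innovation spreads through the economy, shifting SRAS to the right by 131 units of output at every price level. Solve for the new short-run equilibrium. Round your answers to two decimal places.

After both shocks: AD is Y = 5461 − 5P and SRAS is Y = 2642 + 11P.
Setting them equal: 2819 = 16P, so P = 176.19.
Substituting into AD, Y = 4580.06.

P = 176.19, Y = 4580.06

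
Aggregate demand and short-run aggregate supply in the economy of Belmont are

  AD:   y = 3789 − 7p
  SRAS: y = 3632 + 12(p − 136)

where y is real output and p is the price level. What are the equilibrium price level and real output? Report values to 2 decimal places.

Write SRAS as y = 3632 + 12p − 1632 = 2000 + 12p.
Set AD = SRAS: 3789 − 7p = 2000 + 12p, so 1789 = 19p and p = 94.16.
Substituting into AD, y = 3789 − 7p = 3129.89.

p = 94.16, y = 3129.89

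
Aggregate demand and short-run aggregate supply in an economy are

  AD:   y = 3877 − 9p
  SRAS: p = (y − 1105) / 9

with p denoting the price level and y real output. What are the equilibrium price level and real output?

Rearrange SRAS to y = 1105 + 9p.
Set AD = SRAS: 3877 − 9p = 1105 + 9p, so 2772 = 18p and p = 154.
Then y = 3877 − 9·154 = 2491.

p = 154, y = 2491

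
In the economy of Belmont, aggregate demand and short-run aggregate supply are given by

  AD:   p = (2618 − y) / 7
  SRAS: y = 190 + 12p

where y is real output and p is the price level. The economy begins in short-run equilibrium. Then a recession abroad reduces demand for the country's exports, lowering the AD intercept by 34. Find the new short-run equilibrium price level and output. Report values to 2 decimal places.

p = 126.00, y = 1702.00

This is a negative demand shock: AD shifts left.
New AD: y = 2584 − 7p.
Set AD = SRAS: 2584 − 7p = 190 + 12p, so 2394 = 19p and p = 126.00.
Substituting into AD, y = 1702.00.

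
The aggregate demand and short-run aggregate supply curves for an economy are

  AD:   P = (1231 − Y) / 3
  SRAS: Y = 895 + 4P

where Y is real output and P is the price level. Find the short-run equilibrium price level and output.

P = 48, Y = 1087

Rearrange AD to Y = 1231 − 3P.
Set AD = SRAS: 1231 − 3P = 895 + 4P, so 336 = 7P and P = 48.
Then Y = 1231 − 3·48 = 1087.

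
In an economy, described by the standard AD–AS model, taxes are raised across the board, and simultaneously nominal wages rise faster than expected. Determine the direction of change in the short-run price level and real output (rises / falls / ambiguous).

Price level: ambiguous; output: falls

The first event is a negative demand shock: AD shifts left, which by itself pushes P down and Y down.
The second is an adverse supply shock: SRAS shifts left, which by itself pushes P up and Y down.
The two shocks push P in opposite directions, so the effect on P is ambiguous. Both shocks push Y down, so Y falls.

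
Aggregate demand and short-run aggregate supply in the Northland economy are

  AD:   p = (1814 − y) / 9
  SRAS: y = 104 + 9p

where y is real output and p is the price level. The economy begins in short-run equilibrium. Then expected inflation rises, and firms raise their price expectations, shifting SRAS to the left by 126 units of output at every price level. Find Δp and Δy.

This is a negative supply shock: SRAS shifts left.
New SRAS: y = 9p − 22.
Set AD = SRAS: 1814 − 9p = 9p − 22, so 1836 = 18p and p = 102.
y = 1814 − 9·102 = 896.
Initially p = 95, y = 959, so Δp = +7 and Δy = -63.

Δp = +7, Δy = -63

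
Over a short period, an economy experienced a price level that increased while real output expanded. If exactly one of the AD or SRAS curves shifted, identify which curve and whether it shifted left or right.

P rose and Y rose. An AD shift moves P and Y in the same direction; an SRAS shift moves them in opposite directions.
Here P and Y moved in the same direction, so the AD curve shifted.
Since Y rose, AD shifted right.

AD shifted right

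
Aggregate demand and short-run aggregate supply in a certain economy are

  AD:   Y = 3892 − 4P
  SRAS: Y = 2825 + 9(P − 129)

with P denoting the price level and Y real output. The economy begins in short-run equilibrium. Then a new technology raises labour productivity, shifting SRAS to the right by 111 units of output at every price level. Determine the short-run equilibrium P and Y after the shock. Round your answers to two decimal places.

This is a positive supply shock: SRAS shifts right.
New SRAS: Y = 1775 + 9P.
Set AD = SRAS: 3892 − 4P = 1775 + 9P, so 2117 = 13P and P = 162.85.
Substituting into AD, Y = 3240.62.

P = 162.85, Y = 3240.62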